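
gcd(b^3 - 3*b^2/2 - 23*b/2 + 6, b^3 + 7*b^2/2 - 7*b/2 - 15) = b + 3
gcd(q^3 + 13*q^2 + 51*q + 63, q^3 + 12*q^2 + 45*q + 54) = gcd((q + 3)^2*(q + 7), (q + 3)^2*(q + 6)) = q^2 + 6*q + 9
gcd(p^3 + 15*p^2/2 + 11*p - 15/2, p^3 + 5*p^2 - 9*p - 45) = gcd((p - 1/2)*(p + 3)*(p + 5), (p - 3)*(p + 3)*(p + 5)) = p^2 + 8*p + 15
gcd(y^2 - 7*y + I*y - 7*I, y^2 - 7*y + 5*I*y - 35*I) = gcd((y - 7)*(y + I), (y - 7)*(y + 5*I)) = y - 7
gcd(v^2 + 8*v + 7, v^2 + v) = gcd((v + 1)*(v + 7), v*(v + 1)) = v + 1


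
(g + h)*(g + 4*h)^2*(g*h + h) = g^4*h + 9*g^3*h^2 + g^3*h + 24*g^2*h^3 + 9*g^2*h^2 + 16*g*h^4 + 24*g*h^3 + 16*h^4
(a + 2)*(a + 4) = a^2 + 6*a + 8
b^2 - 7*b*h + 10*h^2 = (b - 5*h)*(b - 2*h)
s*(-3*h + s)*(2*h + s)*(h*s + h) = -6*h^3*s^2 - 6*h^3*s - h^2*s^3 - h^2*s^2 + h*s^4 + h*s^3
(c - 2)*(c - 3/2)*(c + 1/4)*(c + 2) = c^4 - 5*c^3/4 - 35*c^2/8 + 5*c + 3/2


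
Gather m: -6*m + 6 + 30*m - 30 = 24*m - 24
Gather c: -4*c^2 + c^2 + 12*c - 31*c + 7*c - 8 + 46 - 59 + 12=-3*c^2 - 12*c - 9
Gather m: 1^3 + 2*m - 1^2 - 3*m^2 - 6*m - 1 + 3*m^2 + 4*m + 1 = 0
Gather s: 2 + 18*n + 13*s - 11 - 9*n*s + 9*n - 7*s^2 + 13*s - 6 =27*n - 7*s^2 + s*(26 - 9*n) - 15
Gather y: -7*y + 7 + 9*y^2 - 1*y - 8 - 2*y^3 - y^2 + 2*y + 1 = -2*y^3 + 8*y^2 - 6*y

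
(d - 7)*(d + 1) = d^2 - 6*d - 7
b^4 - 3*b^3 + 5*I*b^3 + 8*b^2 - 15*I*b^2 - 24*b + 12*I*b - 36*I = (b - 3)*(b - 2*I)*(b + I)*(b + 6*I)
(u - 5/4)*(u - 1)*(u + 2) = u^3 - u^2/4 - 13*u/4 + 5/2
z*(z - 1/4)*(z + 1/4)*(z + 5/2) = z^4 + 5*z^3/2 - z^2/16 - 5*z/32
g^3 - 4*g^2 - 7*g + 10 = (g - 5)*(g - 1)*(g + 2)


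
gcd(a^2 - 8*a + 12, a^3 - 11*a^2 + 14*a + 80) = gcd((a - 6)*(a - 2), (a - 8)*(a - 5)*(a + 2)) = 1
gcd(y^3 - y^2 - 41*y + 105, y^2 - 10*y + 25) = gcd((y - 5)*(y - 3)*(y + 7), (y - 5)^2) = y - 5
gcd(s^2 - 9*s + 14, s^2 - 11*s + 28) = s - 7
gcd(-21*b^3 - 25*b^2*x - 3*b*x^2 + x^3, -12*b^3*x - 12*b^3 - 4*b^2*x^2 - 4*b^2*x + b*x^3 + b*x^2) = 1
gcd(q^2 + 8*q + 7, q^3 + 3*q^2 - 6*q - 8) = q + 1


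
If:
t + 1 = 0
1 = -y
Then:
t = -1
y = -1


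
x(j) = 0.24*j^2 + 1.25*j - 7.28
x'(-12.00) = -4.51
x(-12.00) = 12.28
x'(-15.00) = -5.95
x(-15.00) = 27.97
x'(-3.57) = -0.46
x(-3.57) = -8.68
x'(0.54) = 1.51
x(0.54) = -6.54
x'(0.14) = 1.32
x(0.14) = -7.10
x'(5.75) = 4.01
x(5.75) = 7.84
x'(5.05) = 3.67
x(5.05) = 5.15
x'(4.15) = 3.24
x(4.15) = 2.04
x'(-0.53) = 1.00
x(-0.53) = -7.88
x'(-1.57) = 0.50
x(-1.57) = -8.65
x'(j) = 0.48*j + 1.25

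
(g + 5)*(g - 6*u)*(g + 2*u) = g^3 - 4*g^2*u + 5*g^2 - 12*g*u^2 - 20*g*u - 60*u^2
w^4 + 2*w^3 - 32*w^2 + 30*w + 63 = (w - 3)^2*(w + 1)*(w + 7)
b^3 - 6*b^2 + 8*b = b*(b - 4)*(b - 2)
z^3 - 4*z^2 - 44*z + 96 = (z - 8)*(z - 2)*(z + 6)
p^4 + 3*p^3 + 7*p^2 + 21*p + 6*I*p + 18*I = (p + 3)*(p - 3*I)*(p + I)*(p + 2*I)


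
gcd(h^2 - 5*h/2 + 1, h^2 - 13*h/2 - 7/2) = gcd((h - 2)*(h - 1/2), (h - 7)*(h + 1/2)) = 1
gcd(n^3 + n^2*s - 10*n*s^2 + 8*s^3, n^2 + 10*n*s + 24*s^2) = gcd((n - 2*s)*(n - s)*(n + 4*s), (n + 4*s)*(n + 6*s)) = n + 4*s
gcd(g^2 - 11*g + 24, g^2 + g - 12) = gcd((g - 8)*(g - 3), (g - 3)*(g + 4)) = g - 3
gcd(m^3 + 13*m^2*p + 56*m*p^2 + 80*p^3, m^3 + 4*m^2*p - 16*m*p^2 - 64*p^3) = m^2 + 8*m*p + 16*p^2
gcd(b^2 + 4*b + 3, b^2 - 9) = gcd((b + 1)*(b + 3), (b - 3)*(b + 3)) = b + 3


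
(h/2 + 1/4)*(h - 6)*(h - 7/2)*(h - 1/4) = h^4/2 - 37*h^3/8 + 37*h^2/4 + 103*h/32 - 21/16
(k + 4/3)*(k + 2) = k^2 + 10*k/3 + 8/3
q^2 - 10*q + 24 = (q - 6)*(q - 4)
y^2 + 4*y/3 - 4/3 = (y - 2/3)*(y + 2)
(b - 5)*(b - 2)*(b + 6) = b^3 - b^2 - 32*b + 60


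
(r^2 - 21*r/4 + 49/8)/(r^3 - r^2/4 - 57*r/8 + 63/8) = (2*r - 7)/(2*r^2 + 3*r - 9)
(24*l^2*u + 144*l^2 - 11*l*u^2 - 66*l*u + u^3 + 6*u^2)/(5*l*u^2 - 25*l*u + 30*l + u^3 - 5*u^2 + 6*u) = (24*l^2*u + 144*l^2 - 11*l*u^2 - 66*l*u + u^3 + 6*u^2)/(5*l*u^2 - 25*l*u + 30*l + u^3 - 5*u^2 + 6*u)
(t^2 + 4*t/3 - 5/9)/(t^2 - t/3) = (t + 5/3)/t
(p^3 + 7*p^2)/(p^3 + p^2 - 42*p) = p/(p - 6)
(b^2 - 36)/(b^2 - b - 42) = (b - 6)/(b - 7)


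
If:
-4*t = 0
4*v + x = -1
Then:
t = 0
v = -x/4 - 1/4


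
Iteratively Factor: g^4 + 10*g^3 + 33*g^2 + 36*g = (g)*(g^3 + 10*g^2 + 33*g + 36) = g*(g + 3)*(g^2 + 7*g + 12) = g*(g + 3)*(g + 4)*(g + 3)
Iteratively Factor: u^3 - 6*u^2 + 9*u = (u)*(u^2 - 6*u + 9) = u*(u - 3)*(u - 3)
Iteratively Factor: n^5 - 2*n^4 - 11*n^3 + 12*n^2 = (n - 4)*(n^4 + 2*n^3 - 3*n^2) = n*(n - 4)*(n^3 + 2*n^2 - 3*n) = n*(n - 4)*(n + 3)*(n^2 - n) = n*(n - 4)*(n - 1)*(n + 3)*(n)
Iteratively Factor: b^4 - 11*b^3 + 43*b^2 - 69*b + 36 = (b - 3)*(b^3 - 8*b^2 + 19*b - 12) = (b - 3)*(b - 1)*(b^2 - 7*b + 12) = (b - 3)^2*(b - 1)*(b - 4)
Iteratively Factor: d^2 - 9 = (d + 3)*(d - 3)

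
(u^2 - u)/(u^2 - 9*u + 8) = u/(u - 8)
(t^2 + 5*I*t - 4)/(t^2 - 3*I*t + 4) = (t + 4*I)/(t - 4*I)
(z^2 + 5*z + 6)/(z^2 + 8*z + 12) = (z + 3)/(z + 6)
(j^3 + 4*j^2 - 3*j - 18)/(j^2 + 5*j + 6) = (j^2 + j - 6)/(j + 2)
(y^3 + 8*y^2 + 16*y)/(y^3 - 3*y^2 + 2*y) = (y^2 + 8*y + 16)/(y^2 - 3*y + 2)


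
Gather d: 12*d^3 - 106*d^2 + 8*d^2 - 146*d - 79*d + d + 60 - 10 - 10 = 12*d^3 - 98*d^2 - 224*d + 40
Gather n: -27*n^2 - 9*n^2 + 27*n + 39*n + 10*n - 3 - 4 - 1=-36*n^2 + 76*n - 8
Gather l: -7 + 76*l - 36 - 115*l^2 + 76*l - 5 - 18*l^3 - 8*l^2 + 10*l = -18*l^3 - 123*l^2 + 162*l - 48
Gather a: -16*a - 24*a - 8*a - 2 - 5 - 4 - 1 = -48*a - 12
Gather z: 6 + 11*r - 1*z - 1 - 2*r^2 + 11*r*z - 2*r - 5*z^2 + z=-2*r^2 + 11*r*z + 9*r - 5*z^2 + 5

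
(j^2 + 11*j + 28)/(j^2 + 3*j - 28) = (j + 4)/(j - 4)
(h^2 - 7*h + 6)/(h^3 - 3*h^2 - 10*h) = (-h^2 + 7*h - 6)/(h*(-h^2 + 3*h + 10))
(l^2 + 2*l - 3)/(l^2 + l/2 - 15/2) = 2*(l - 1)/(2*l - 5)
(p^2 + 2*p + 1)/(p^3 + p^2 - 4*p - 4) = (p + 1)/(p^2 - 4)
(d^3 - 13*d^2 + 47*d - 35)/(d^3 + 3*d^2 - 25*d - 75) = (d^2 - 8*d + 7)/(d^2 + 8*d + 15)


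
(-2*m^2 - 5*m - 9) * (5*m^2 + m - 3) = -10*m^4 - 27*m^3 - 44*m^2 + 6*m + 27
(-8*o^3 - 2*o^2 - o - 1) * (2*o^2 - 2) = -16*o^5 - 4*o^4 + 14*o^3 + 2*o^2 + 2*o + 2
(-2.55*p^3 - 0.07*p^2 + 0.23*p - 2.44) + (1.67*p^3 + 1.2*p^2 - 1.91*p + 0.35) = -0.88*p^3 + 1.13*p^2 - 1.68*p - 2.09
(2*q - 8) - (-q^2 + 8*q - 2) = q^2 - 6*q - 6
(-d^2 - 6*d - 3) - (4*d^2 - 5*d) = -5*d^2 - d - 3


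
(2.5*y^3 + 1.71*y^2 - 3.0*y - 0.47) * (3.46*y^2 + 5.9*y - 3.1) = 8.65*y^5 + 20.6666*y^4 - 8.041*y^3 - 24.6272*y^2 + 6.527*y + 1.457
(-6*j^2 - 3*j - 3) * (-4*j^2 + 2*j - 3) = 24*j^4 + 24*j^2 + 3*j + 9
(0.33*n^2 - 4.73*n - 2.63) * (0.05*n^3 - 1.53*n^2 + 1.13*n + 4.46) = 0.0165*n^5 - 0.7414*n^4 + 7.4783*n^3 + 0.1508*n^2 - 24.0677*n - 11.7298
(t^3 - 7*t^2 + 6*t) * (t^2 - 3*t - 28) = t^5 - 10*t^4 - t^3 + 178*t^2 - 168*t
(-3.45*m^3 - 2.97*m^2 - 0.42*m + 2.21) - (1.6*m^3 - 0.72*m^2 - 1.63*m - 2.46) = -5.05*m^3 - 2.25*m^2 + 1.21*m + 4.67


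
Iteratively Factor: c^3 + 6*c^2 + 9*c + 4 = (c + 4)*(c^2 + 2*c + 1) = (c + 1)*(c + 4)*(c + 1)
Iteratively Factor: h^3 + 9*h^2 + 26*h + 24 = (h + 4)*(h^2 + 5*h + 6) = (h + 2)*(h + 4)*(h + 3)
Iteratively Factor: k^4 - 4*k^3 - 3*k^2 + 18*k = (k - 3)*(k^3 - k^2 - 6*k) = (k - 3)^2*(k^2 + 2*k) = k*(k - 3)^2*(k + 2)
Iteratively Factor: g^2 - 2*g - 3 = (g - 3)*(g + 1)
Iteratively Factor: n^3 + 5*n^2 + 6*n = (n + 2)*(n^2 + 3*n) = (n + 2)*(n + 3)*(n)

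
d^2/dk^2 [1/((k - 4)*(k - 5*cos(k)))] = (-5*(k - 4)^2*(k - 5*cos(k))*cos(k) + 2*(k - 4)^2*(5*sin(k) + 1)^2 + 2*(k - 5*cos(k))^2 + (k - 5*cos(k))*(2*k - 8)*(5*sin(k) + 1))/((k - 4)^3*(k - 5*cos(k))^3)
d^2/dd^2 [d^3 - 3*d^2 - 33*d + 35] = 6*d - 6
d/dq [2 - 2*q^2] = -4*q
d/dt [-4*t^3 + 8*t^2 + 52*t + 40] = -12*t^2 + 16*t + 52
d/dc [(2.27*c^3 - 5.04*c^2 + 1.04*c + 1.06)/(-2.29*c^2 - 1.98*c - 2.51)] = (-5.1983*c^4 - 8.9892*c^3 - 4.7323*c^2 + 30.1556*c - 0.5116)/(5.2441*c^4 + 9.0684*c^3 + 15.4162*c^2 + 9.9396*c + 6.3001)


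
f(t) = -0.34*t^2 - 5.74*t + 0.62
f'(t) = -0.68*t - 5.74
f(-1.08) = 6.42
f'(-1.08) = -5.01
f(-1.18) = 6.92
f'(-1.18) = -4.94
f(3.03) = -19.89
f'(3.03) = -7.80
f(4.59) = -32.89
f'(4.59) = -8.86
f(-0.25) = 2.03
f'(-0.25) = -5.57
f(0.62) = -3.07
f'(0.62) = -6.16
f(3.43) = -23.07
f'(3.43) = -8.07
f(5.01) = -36.67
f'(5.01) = -9.15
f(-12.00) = 20.54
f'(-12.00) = 2.42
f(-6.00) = 22.82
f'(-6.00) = -1.66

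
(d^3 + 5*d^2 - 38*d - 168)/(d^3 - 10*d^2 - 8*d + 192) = (d + 7)/(d - 8)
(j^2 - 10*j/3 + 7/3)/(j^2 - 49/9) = 3*(j - 1)/(3*j + 7)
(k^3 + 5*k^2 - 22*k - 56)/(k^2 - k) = (k^3 + 5*k^2 - 22*k - 56)/(k*(k - 1))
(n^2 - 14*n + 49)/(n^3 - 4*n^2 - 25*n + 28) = (n - 7)/(n^2 + 3*n - 4)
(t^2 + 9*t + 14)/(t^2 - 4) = (t + 7)/(t - 2)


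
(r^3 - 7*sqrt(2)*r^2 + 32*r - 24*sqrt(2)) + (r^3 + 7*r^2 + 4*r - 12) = 2*r^3 - 7*sqrt(2)*r^2 + 7*r^2 + 36*r - 24*sqrt(2) - 12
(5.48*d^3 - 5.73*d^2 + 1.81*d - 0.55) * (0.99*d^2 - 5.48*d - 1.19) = 5.4252*d^5 - 35.7031*d^4 + 26.6711*d^3 - 3.6446*d^2 + 0.860100000000001*d + 0.6545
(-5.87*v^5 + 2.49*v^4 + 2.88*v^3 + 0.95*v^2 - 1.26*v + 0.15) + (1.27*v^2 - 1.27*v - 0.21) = -5.87*v^5 + 2.49*v^4 + 2.88*v^3 + 2.22*v^2 - 2.53*v - 0.06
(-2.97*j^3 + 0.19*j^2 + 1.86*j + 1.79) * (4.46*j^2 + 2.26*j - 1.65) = -13.2462*j^5 - 5.8648*j^4 + 13.6255*j^3 + 11.8735*j^2 + 0.9764*j - 2.9535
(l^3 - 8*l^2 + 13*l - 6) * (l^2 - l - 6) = l^5 - 9*l^4 + 15*l^3 + 29*l^2 - 72*l + 36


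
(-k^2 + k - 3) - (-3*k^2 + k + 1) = 2*k^2 - 4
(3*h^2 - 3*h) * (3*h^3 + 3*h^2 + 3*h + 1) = 9*h^5 - 6*h^2 - 3*h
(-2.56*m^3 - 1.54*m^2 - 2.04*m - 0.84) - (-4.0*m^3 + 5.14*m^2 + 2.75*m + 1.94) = 1.44*m^3 - 6.68*m^2 - 4.79*m - 2.78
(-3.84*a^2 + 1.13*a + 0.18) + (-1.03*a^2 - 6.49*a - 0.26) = -4.87*a^2 - 5.36*a - 0.08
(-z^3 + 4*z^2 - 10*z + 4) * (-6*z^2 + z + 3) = 6*z^5 - 25*z^4 + 61*z^3 - 22*z^2 - 26*z + 12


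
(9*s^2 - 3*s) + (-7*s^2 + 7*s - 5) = 2*s^2 + 4*s - 5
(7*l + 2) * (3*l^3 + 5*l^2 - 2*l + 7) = 21*l^4 + 41*l^3 - 4*l^2 + 45*l + 14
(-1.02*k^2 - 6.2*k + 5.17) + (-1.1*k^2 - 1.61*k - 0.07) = -2.12*k^2 - 7.81*k + 5.1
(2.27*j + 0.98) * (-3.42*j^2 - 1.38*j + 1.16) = -7.7634*j^3 - 6.4842*j^2 + 1.2808*j + 1.1368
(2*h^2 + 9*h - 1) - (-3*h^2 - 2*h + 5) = 5*h^2 + 11*h - 6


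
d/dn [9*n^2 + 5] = 18*n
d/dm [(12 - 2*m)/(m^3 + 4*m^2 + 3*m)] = 4*(m^3 - 7*m^2 - 24*m - 9)/(m^2*(m^4 + 8*m^3 + 22*m^2 + 24*m + 9))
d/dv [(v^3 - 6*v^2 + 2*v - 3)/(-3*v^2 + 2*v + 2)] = (-3*v^4 + 4*v^3 - 42*v + 10)/(9*v^4 - 12*v^3 - 8*v^2 + 8*v + 4)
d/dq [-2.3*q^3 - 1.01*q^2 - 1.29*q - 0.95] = -6.9*q^2 - 2.02*q - 1.29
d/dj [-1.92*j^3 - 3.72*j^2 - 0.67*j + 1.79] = -5.76*j^2 - 7.44*j - 0.67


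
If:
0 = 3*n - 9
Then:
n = 3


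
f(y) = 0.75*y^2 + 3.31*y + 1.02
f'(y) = 1.5*y + 3.31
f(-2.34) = -2.62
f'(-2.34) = -0.20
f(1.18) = 5.97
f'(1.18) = 5.08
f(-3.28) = -1.77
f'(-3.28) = -1.61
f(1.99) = 10.58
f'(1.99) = 6.30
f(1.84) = 9.65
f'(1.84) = 6.07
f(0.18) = 1.64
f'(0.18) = 3.58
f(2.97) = 17.47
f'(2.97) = 7.76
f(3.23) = 19.54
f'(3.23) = 8.16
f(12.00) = 148.74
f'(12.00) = 21.31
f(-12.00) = 69.30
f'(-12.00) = -14.69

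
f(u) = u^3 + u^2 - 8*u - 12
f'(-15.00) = 637.00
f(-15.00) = -3042.00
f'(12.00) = 448.00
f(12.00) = 1764.00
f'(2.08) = 9.14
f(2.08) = -15.31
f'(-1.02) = -6.92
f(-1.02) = -3.86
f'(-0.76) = -7.79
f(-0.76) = -5.78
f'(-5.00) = 57.00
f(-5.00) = -72.00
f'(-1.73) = -2.48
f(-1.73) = -0.34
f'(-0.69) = -7.95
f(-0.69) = -6.33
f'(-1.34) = -5.29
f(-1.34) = -1.89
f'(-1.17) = -6.23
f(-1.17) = -2.87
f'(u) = 3*u^2 + 2*u - 8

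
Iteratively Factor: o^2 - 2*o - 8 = (o - 4)*(o + 2)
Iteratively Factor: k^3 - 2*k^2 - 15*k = (k)*(k^2 - 2*k - 15) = k*(k - 5)*(k + 3)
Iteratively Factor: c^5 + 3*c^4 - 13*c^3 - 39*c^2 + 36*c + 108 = (c + 3)*(c^4 - 13*c^2 + 36) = (c - 2)*(c + 3)*(c^3 + 2*c^2 - 9*c - 18) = (c - 3)*(c - 2)*(c + 3)*(c^2 + 5*c + 6) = (c - 3)*(c - 2)*(c + 3)^2*(c + 2)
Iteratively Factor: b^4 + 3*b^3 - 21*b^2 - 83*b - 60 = (b + 3)*(b^3 - 21*b - 20) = (b + 1)*(b + 3)*(b^2 - b - 20) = (b + 1)*(b + 3)*(b + 4)*(b - 5)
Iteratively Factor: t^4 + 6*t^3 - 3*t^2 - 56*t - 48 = (t - 3)*(t^3 + 9*t^2 + 24*t + 16) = (t - 3)*(t + 4)*(t^2 + 5*t + 4) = (t - 3)*(t + 4)^2*(t + 1)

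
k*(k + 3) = k^2 + 3*k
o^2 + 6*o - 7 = (o - 1)*(o + 7)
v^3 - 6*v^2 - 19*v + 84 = (v - 7)*(v - 3)*(v + 4)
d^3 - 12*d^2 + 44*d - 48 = (d - 6)*(d - 4)*(d - 2)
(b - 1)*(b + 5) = b^2 + 4*b - 5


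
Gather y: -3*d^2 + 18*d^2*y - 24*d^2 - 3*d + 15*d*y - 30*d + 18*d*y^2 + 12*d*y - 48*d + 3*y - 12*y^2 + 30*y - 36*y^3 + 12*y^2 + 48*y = -27*d^2 + 18*d*y^2 - 81*d - 36*y^3 + y*(18*d^2 + 27*d + 81)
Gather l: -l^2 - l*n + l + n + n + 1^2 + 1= -l^2 + l*(1 - n) + 2*n + 2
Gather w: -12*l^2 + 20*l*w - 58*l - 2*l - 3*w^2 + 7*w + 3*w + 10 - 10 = -12*l^2 - 60*l - 3*w^2 + w*(20*l + 10)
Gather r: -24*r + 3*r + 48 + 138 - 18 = 168 - 21*r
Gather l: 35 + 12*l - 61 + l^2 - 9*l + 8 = l^2 + 3*l - 18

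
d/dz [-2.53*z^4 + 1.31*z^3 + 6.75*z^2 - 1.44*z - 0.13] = -10.12*z^3 + 3.93*z^2 + 13.5*z - 1.44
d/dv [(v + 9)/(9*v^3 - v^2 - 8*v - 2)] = (9*v^3 - v^2 - 8*v + (v + 9)*(-27*v^2 + 2*v + 8) - 2)/(-9*v^3 + v^2 + 8*v + 2)^2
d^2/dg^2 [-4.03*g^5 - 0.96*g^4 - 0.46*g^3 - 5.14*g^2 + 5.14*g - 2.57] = -80.6*g^3 - 11.52*g^2 - 2.76*g - 10.28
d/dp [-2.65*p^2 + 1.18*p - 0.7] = 1.18 - 5.3*p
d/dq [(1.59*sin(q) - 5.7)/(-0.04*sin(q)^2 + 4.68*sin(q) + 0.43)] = (0.0636*sin(q)^2 - 0.456*sin(q) + 27.3597)*cos(q)/(0.0016*sin(q)^4 - 0.3744*sin(q)^3 + 21.868*sin(q)^2 + 4.0248*sin(q) + 0.1849)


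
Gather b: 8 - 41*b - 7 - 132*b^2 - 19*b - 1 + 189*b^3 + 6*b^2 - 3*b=189*b^3 - 126*b^2 - 63*b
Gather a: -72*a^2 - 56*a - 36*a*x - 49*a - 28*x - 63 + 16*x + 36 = -72*a^2 + a*(-36*x - 105) - 12*x - 27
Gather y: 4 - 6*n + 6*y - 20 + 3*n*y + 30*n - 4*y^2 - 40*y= 24*n - 4*y^2 + y*(3*n - 34) - 16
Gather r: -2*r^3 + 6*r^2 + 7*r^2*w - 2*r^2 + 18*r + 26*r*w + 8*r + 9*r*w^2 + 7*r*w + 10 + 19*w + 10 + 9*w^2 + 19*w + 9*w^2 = -2*r^3 + r^2*(7*w + 4) + r*(9*w^2 + 33*w + 26) + 18*w^2 + 38*w + 20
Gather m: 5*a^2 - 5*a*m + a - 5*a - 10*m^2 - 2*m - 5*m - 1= 5*a^2 - 4*a - 10*m^2 + m*(-5*a - 7) - 1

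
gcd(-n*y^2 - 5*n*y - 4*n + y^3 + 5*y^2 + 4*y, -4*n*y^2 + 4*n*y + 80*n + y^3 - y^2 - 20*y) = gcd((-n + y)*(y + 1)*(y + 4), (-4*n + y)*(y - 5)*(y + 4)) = y + 4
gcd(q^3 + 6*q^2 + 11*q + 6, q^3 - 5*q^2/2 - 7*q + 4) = q + 2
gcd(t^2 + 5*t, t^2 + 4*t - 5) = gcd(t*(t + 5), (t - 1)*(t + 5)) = t + 5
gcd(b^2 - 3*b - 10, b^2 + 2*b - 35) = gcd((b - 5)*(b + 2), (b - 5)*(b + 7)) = b - 5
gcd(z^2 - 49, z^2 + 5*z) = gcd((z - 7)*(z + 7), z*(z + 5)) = 1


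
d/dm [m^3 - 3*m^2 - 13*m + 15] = 3*m^2 - 6*m - 13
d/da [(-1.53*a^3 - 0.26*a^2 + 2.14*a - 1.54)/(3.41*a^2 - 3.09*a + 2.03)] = (-5.2173*a^4 + 9.4554*a^3 - 15.8117*a^2 + 9.4472*a - 0.4144)/(11.6281*a^4 - 21.0738*a^3 + 23.3927*a^2 - 12.5454*a + 4.1209)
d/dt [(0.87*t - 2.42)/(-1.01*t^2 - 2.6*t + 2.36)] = (0.8787*t^2 - 4.8884*t - 4.2388)/(1.0201*t^4 + 5.252*t^3 + 1.9928*t^2 - 12.272*t + 5.5696)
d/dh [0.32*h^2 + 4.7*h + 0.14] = 0.64*h + 4.7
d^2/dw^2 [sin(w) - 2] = -sin(w)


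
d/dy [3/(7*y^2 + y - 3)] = 3*(-14*y - 1)/(7*y^2 + y - 3)^2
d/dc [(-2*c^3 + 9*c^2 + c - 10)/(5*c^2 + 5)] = (-2*c^4 - 7*c^2 + 38*c + 1)/(5*(c^4 + 2*c^2 + 1))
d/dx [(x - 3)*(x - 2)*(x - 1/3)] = 3*x^2 - 32*x/3 + 23/3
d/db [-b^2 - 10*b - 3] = -2*b - 10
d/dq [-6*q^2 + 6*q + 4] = 6 - 12*q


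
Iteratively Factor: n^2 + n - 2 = (n + 2)*(n - 1)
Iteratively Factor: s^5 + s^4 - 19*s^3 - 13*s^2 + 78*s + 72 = (s - 3)*(s^4 + 4*s^3 - 7*s^2 - 34*s - 24) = (s - 3)*(s + 4)*(s^3 - 7*s - 6) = (s - 3)*(s + 2)*(s + 4)*(s^2 - 2*s - 3) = (s - 3)^2*(s + 2)*(s + 4)*(s + 1)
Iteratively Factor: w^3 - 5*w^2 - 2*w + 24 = (w + 2)*(w^2 - 7*w + 12) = (w - 4)*(w + 2)*(w - 3)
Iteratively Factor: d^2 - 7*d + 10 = (d - 5)*(d - 2)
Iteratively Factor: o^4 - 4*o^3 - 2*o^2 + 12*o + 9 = (o + 1)*(o^3 - 5*o^2 + 3*o + 9) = (o - 3)*(o + 1)*(o^2 - 2*o - 3) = (o - 3)*(o + 1)^2*(o - 3)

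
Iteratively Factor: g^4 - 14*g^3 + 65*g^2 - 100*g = (g - 5)*(g^3 - 9*g^2 + 20*g) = (g - 5)^2*(g^2 - 4*g) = g*(g - 5)^2*(g - 4)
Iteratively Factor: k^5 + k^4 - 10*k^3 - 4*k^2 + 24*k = (k - 2)*(k^4 + 3*k^3 - 4*k^2 - 12*k) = (k - 2)*(k + 3)*(k^3 - 4*k) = k*(k - 2)*(k + 3)*(k^2 - 4) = k*(k - 2)^2*(k + 3)*(k + 2)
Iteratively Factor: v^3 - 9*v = (v - 3)*(v^2 + 3*v) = (v - 3)*(v + 3)*(v)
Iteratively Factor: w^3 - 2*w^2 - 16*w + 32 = (w + 4)*(w^2 - 6*w + 8) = (w - 2)*(w + 4)*(w - 4)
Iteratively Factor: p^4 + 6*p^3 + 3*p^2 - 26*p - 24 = (p + 4)*(p^3 + 2*p^2 - 5*p - 6) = (p - 2)*(p + 4)*(p^2 + 4*p + 3) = (p - 2)*(p + 1)*(p + 4)*(p + 3)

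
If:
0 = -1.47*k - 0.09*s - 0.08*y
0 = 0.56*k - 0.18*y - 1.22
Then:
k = 0.321428571428571*y + 2.17857142857143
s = -6.13888888888889*y - 35.5833333333333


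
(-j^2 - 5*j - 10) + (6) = -j^2 - 5*j - 4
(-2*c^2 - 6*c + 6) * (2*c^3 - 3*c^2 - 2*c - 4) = -4*c^5 - 6*c^4 + 34*c^3 + 2*c^2 + 12*c - 24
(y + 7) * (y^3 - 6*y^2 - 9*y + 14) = y^4 + y^3 - 51*y^2 - 49*y + 98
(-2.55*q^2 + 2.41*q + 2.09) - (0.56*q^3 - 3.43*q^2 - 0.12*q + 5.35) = -0.56*q^3 + 0.88*q^2 + 2.53*q - 3.26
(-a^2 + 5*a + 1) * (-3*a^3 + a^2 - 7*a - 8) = 3*a^5 - 16*a^4 + 9*a^3 - 26*a^2 - 47*a - 8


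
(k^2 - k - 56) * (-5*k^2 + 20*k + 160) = -5*k^4 + 25*k^3 + 420*k^2 - 1280*k - 8960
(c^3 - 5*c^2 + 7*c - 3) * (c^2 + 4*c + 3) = c^5 - c^4 - 10*c^3 + 10*c^2 + 9*c - 9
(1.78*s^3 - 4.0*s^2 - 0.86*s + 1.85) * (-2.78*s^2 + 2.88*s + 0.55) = -4.9484*s^5 + 16.2464*s^4 - 8.1502*s^3 - 9.8198*s^2 + 4.855*s + 1.0175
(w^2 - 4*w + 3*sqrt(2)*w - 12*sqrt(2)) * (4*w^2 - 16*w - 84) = 4*w^4 - 32*w^3 + 12*sqrt(2)*w^3 - 96*sqrt(2)*w^2 - 20*w^2 - 60*sqrt(2)*w + 336*w + 1008*sqrt(2)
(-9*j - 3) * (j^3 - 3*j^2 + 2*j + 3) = -9*j^4 + 24*j^3 - 9*j^2 - 33*j - 9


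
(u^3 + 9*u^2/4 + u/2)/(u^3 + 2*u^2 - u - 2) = u*(4*u + 1)/(4*(u^2 - 1))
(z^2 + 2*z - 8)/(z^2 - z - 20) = (z - 2)/(z - 5)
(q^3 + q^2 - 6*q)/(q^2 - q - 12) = q*(q - 2)/(q - 4)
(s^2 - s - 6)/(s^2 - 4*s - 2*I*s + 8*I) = (s^2 - s - 6)/(s^2 - 4*s - 2*I*s + 8*I)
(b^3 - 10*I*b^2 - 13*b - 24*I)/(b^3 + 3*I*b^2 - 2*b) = (b^2 - 11*I*b - 24)/(b*(b + 2*I))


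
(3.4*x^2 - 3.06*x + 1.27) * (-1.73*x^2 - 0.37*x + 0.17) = -5.882*x^4 + 4.0358*x^3 - 0.4869*x^2 - 0.9901*x + 0.2159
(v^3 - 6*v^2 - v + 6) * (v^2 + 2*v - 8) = v^5 - 4*v^4 - 21*v^3 + 52*v^2 + 20*v - 48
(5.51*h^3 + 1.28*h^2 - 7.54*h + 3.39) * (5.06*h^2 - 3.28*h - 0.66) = 27.8806*h^5 - 11.596*h^4 - 45.9874*h^3 + 41.0398*h^2 - 6.1428*h - 2.2374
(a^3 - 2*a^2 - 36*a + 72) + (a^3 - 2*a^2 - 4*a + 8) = 2*a^3 - 4*a^2 - 40*a + 80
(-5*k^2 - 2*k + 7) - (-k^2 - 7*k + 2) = -4*k^2 + 5*k + 5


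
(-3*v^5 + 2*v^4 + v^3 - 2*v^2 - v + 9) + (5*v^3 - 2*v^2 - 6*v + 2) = -3*v^5 + 2*v^4 + 6*v^3 - 4*v^2 - 7*v + 11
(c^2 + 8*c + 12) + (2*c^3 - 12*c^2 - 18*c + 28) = 2*c^3 - 11*c^2 - 10*c + 40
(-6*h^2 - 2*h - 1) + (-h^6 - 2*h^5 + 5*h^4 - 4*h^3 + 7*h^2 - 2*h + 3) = -h^6 - 2*h^5 + 5*h^4 - 4*h^3 + h^2 - 4*h + 2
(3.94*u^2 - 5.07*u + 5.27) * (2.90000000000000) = 11.426*u^2 - 14.703*u + 15.283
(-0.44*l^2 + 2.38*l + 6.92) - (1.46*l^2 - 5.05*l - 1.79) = -1.9*l^2 + 7.43*l + 8.71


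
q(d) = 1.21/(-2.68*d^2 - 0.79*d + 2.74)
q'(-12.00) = -0.00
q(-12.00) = -0.00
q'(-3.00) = -0.05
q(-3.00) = -0.06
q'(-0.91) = -3.22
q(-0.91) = 0.98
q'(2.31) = 0.09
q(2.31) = -0.09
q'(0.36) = 0.74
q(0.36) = 0.57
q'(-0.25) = -0.09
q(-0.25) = 0.44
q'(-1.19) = -510.88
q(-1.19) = -10.52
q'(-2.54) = -0.10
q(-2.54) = -0.10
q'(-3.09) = -0.05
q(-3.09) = -0.06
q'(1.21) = 1.92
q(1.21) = -0.57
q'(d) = 1.21*(5.36*d + 0.79)/(-2.68*d^2 - 0.79*d + 2.74)^2 = (6.4856*d + 0.9559)/(2.68*d^2 + 0.79*d - 2.74)^2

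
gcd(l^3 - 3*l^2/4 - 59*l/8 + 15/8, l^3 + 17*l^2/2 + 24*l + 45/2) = l + 5/2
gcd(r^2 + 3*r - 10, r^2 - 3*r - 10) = 1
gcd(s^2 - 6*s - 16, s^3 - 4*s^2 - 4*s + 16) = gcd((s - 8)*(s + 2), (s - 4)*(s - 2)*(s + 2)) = s + 2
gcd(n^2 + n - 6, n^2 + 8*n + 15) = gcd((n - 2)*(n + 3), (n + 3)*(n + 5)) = n + 3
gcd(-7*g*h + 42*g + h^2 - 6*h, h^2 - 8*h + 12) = h - 6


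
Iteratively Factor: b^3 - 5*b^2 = (b - 5)*(b^2) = b*(b - 5)*(b)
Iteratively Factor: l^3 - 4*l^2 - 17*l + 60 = (l - 5)*(l^2 + l - 12) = (l - 5)*(l + 4)*(l - 3)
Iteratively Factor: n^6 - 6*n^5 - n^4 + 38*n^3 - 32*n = (n + 2)*(n^5 - 8*n^4 + 15*n^3 + 8*n^2 - 16*n) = (n - 4)*(n + 2)*(n^4 - 4*n^3 - n^2 + 4*n) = n*(n - 4)*(n + 2)*(n^3 - 4*n^2 - n + 4) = n*(n - 4)*(n + 1)*(n + 2)*(n^2 - 5*n + 4) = n*(n - 4)*(n - 1)*(n + 1)*(n + 2)*(n - 4)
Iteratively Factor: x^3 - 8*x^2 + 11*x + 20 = (x - 4)*(x^2 - 4*x - 5) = (x - 5)*(x - 4)*(x + 1)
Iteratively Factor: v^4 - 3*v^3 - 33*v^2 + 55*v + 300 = (v + 3)*(v^3 - 6*v^2 - 15*v + 100) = (v + 3)*(v + 4)*(v^2 - 10*v + 25) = (v - 5)*(v + 3)*(v + 4)*(v - 5)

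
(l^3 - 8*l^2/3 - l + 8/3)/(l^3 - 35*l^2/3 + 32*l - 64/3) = (l + 1)/(l - 8)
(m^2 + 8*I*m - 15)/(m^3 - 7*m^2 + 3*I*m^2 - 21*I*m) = (m + 5*I)/(m*(m - 7))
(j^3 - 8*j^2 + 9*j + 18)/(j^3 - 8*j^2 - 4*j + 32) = (j^3 - 8*j^2 + 9*j + 18)/(j^3 - 8*j^2 - 4*j + 32)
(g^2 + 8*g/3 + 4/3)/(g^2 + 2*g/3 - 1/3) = (3*g^2 + 8*g + 4)/(3*g^2 + 2*g - 1)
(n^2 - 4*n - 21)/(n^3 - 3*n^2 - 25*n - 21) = 1/(n + 1)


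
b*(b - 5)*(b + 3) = b^3 - 2*b^2 - 15*b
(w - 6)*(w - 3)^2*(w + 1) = w^4 - 11*w^3 + 33*w^2 - 9*w - 54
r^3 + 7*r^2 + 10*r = r*(r + 2)*(r + 5)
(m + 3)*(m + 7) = m^2 + 10*m + 21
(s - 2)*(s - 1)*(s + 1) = s^3 - 2*s^2 - s + 2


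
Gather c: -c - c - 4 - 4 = -2*c - 8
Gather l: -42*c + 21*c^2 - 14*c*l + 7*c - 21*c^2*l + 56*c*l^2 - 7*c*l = 21*c^2 + 56*c*l^2 - 35*c + l*(-21*c^2 - 21*c)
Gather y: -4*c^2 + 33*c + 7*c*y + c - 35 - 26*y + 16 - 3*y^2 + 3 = -4*c^2 + 34*c - 3*y^2 + y*(7*c - 26) - 16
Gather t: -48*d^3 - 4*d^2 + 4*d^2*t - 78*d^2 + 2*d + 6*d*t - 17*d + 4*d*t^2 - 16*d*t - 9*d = -48*d^3 - 82*d^2 + 4*d*t^2 - 24*d + t*(4*d^2 - 10*d)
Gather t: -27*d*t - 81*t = t*(-27*d - 81)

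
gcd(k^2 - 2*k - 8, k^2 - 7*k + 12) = k - 4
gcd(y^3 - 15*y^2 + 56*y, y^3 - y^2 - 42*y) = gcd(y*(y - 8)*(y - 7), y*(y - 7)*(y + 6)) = y^2 - 7*y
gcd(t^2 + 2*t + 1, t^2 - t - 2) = t + 1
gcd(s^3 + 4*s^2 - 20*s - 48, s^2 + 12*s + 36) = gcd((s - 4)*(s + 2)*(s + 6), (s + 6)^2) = s + 6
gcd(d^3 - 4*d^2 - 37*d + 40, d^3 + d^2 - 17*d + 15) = d^2 + 4*d - 5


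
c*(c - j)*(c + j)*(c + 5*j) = c^4 + 5*c^3*j - c^2*j^2 - 5*c*j^3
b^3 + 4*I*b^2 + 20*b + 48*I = (b - 4*I)*(b + 2*I)*(b + 6*I)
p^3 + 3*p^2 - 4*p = p*(p - 1)*(p + 4)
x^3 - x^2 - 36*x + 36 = (x - 6)*(x - 1)*(x + 6)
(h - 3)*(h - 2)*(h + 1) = h^3 - 4*h^2 + h + 6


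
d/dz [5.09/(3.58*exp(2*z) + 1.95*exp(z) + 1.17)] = (-36.4444*exp(z) - 9.9255)*exp(z)/(3.58*exp(2*z) + 1.95*exp(z) + 1.17)^2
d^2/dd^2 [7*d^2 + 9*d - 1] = 14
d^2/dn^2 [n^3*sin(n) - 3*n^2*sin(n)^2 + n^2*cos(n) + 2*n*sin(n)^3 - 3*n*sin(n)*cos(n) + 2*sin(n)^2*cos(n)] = -n^3*sin(n) + 5*n^2*cos(n) - 6*n^2*cos(2*n) + n*sin(n)/2 - 6*n*sin(2*n) + 9*n*sin(3*n)/2 + 9*cos(n)/2 - 3*cos(2*n) + 3*cos(3*n)/2 - 3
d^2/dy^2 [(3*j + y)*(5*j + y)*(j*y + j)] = 2*j*(8*j + 3*y + 1)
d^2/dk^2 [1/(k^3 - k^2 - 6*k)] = 2*(k*(1 - 3*k)*(-k^2 + k + 6) - (-3*k^2 + 2*k + 6)^2)/(k^3*(-k^2 + k + 6)^3)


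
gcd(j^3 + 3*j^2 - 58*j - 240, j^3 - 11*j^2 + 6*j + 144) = j - 8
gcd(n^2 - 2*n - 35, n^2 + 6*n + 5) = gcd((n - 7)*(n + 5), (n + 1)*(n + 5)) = n + 5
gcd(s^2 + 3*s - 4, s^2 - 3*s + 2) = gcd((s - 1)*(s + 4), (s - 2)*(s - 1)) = s - 1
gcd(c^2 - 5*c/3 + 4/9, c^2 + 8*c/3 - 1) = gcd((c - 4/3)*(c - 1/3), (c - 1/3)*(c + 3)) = c - 1/3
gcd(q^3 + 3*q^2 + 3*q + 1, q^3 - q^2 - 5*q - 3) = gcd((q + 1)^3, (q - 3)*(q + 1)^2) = q^2 + 2*q + 1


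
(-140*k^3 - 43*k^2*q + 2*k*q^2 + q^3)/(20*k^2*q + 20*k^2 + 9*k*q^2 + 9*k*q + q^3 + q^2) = (-7*k + q)/(q + 1)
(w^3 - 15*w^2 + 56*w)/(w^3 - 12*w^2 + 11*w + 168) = w/(w + 3)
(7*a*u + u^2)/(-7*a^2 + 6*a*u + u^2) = u/(-a + u)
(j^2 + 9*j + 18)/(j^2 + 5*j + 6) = (j + 6)/(j + 2)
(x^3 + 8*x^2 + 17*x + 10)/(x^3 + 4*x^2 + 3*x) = (x^2 + 7*x + 10)/(x*(x + 3))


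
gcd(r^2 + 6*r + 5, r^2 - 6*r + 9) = 1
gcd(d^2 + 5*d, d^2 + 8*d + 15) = d + 5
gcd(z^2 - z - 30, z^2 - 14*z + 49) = 1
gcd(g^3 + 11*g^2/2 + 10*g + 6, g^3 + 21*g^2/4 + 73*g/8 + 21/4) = g^2 + 7*g/2 + 3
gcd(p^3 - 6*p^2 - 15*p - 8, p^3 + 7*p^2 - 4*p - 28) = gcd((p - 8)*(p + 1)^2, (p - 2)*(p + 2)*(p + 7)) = 1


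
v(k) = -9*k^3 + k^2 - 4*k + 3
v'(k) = -27*k^2 + 2*k - 4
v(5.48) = -1469.99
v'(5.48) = -803.86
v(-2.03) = 90.53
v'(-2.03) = -119.32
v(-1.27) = 28.13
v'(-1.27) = -50.09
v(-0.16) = 3.70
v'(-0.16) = -5.01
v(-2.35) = 134.72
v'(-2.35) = -157.81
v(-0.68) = 9.01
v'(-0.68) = -17.84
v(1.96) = -68.76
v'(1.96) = -103.80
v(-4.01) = 615.45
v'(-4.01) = -446.18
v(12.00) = -15453.00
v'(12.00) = -3868.00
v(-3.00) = 267.00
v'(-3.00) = -253.00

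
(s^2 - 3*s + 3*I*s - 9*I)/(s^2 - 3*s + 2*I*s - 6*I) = (s + 3*I)/(s + 2*I)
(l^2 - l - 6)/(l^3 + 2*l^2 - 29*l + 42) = (l + 2)/(l^2 + 5*l - 14)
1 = 1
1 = 1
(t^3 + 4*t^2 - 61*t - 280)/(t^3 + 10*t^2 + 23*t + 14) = (t^2 - 3*t - 40)/(t^2 + 3*t + 2)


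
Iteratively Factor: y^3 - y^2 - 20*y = (y + 4)*(y^2 - 5*y) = y*(y + 4)*(y - 5)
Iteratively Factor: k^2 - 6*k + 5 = (k - 5)*(k - 1)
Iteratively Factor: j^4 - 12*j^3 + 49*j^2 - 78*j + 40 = (j - 5)*(j^3 - 7*j^2 + 14*j - 8) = (j - 5)*(j - 2)*(j^2 - 5*j + 4) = (j - 5)*(j - 2)*(j - 1)*(j - 4)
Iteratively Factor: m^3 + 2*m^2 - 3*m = (m - 1)*(m^2 + 3*m) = (m - 1)*(m + 3)*(m)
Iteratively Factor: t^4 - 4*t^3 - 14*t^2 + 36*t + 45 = (t + 1)*(t^3 - 5*t^2 - 9*t + 45) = (t - 3)*(t + 1)*(t^2 - 2*t - 15) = (t - 3)*(t + 1)*(t + 3)*(t - 5)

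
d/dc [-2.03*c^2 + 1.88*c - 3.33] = 1.88 - 4.06*c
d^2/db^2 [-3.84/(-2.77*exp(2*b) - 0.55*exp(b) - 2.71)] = (3.84*(5.54*exp(b) + 0.55)*(11.08*exp(b) + 1.1)*exp(b) - (42.5472*exp(b) + 2.112)*(2.77*exp(2*b) + 0.55*exp(b) + 2.71))*exp(b)/(2.77*exp(2*b) + 0.55*exp(b) + 2.71)^3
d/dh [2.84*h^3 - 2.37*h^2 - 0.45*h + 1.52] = 8.52*h^2 - 4.74*h - 0.45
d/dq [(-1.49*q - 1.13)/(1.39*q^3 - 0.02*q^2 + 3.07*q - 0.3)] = (4.1422*q^3 + 4.6823*q^2 - 0.0452000000000004*q + 3.9161)/(1.9321*q^6 - 0.0556*q^5 + 8.535*q^4 - 0.9568*q^3 + 9.4369*q^2 - 1.842*q + 0.09)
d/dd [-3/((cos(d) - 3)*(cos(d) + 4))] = -(3*sin(d) + 3*sin(2*d))/((cos(d) - 3)^2*(cos(d) + 4)^2)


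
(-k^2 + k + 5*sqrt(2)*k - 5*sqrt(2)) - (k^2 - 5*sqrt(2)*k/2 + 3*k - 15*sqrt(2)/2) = -2*k^2 - 2*k + 15*sqrt(2)*k/2 + 5*sqrt(2)/2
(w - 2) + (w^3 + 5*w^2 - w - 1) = w^3 + 5*w^2 - 3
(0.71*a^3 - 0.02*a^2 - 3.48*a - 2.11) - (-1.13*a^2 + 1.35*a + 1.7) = 0.71*a^3 + 1.11*a^2 - 4.83*a - 3.81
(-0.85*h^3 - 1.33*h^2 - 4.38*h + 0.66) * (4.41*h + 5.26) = -3.7485*h^4 - 10.3363*h^3 - 26.3116*h^2 - 20.1282*h + 3.4716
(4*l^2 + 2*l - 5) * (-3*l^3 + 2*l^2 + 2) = -12*l^5 + 2*l^4 + 19*l^3 - 2*l^2 + 4*l - 10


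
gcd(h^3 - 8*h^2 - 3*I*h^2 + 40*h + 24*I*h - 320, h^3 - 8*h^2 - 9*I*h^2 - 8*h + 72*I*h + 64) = h^2 + h*(-8 - 8*I) + 64*I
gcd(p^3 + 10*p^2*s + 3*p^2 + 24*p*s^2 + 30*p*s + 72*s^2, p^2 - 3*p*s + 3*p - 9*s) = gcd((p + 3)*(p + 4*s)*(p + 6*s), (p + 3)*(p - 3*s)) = p + 3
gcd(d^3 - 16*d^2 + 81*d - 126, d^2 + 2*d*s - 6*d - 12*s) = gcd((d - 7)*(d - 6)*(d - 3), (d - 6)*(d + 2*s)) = d - 6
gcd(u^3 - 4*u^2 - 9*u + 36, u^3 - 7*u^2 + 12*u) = u^2 - 7*u + 12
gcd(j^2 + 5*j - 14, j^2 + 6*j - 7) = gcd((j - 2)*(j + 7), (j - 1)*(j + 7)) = j + 7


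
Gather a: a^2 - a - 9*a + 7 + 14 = a^2 - 10*a + 21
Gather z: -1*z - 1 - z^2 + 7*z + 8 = -z^2 + 6*z + 7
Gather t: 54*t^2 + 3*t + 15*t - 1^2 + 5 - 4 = 54*t^2 + 18*t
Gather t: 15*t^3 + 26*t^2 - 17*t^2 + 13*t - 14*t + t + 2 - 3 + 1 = 15*t^3 + 9*t^2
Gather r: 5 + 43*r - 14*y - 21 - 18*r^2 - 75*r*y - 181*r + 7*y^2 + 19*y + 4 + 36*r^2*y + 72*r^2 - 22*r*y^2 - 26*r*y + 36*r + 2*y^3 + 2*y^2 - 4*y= r^2*(36*y + 54) + r*(-22*y^2 - 101*y - 102) + 2*y^3 + 9*y^2 + y - 12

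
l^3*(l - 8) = l^4 - 8*l^3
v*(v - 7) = v^2 - 7*v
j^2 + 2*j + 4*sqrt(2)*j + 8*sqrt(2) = (j + 2)*(j + 4*sqrt(2))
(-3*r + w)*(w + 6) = -3*r*w - 18*r + w^2 + 6*w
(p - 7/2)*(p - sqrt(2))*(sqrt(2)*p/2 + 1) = sqrt(2)*p^3/2 - 7*sqrt(2)*p^2/4 - sqrt(2)*p + 7*sqrt(2)/2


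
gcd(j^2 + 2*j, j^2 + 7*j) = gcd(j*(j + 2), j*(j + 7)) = j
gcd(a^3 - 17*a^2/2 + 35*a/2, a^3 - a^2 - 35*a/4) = a^2 - 7*a/2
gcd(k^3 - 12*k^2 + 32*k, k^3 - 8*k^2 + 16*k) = k^2 - 4*k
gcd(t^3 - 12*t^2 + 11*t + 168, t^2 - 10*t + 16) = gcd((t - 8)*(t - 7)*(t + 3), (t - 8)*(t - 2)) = t - 8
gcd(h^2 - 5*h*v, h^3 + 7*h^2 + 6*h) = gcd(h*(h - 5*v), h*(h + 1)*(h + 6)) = h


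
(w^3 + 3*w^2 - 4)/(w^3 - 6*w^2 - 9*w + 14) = (w + 2)/(w - 7)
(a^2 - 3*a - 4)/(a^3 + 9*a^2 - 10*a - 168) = (a + 1)/(a^2 + 13*a + 42)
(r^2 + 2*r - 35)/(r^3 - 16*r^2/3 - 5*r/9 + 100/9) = 9*(r + 7)/(9*r^2 - 3*r - 20)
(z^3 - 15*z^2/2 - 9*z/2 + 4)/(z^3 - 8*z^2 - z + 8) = (z - 1/2)/(z - 1)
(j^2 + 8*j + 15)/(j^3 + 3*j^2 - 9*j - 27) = (j + 5)/(j^2 - 9)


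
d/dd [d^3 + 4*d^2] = d*(3*d + 8)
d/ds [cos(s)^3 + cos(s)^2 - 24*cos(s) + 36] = (-3*cos(s)^2 - 2*cos(s) + 24)*sin(s)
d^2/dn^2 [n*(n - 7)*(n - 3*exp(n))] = -3*n^2*exp(n) + 9*n*exp(n) + 6*n + 36*exp(n) - 14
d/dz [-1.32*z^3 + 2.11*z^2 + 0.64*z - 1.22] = -3.96*z^2 + 4.22*z + 0.64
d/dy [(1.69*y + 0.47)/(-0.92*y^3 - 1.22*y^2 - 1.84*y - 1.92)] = (3.1096*y^3 + 3.359*y^2 + 1.1468*y - 2.38)/(0.8464*y^6 + 2.2448*y^5 + 4.874*y^4 + 8.0224*y^3 + 8.0704*y^2 + 7.0656*y + 3.6864)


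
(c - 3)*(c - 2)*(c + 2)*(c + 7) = c^4 + 4*c^3 - 25*c^2 - 16*c + 84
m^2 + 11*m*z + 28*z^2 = (m + 4*z)*(m + 7*z)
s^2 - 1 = (s - 1)*(s + 1)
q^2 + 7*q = q*(q + 7)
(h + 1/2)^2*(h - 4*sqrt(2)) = h^3 - 4*sqrt(2)*h^2 + h^2 - 4*sqrt(2)*h + h/4 - sqrt(2)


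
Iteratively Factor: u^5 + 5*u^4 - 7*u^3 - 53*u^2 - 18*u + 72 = (u + 3)*(u^4 + 2*u^3 - 13*u^2 - 14*u + 24) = (u + 2)*(u + 3)*(u^3 - 13*u + 12) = (u - 1)*(u + 2)*(u + 3)*(u^2 + u - 12) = (u - 1)*(u + 2)*(u + 3)*(u + 4)*(u - 3)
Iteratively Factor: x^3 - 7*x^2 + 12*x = (x)*(x^2 - 7*x + 12) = x*(x - 3)*(x - 4)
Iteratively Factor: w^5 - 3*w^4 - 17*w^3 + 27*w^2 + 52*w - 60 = (w - 1)*(w^4 - 2*w^3 - 19*w^2 + 8*w + 60) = (w - 5)*(w - 1)*(w^3 + 3*w^2 - 4*w - 12) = (w - 5)*(w - 1)*(w + 2)*(w^2 + w - 6) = (w - 5)*(w - 1)*(w + 2)*(w + 3)*(w - 2)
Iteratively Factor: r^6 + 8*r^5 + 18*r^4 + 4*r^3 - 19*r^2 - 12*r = (r + 1)*(r^5 + 7*r^4 + 11*r^3 - 7*r^2 - 12*r) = (r + 1)*(r + 3)*(r^4 + 4*r^3 - r^2 - 4*r) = (r + 1)*(r + 3)*(r + 4)*(r^3 - r) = (r + 1)^2*(r + 3)*(r + 4)*(r^2 - r) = (r - 1)*(r + 1)^2*(r + 3)*(r + 4)*(r)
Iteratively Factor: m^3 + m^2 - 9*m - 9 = (m + 3)*(m^2 - 2*m - 3) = (m - 3)*(m + 3)*(m + 1)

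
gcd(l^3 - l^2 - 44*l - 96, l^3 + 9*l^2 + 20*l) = l + 4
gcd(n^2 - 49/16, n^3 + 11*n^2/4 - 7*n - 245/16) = n + 7/4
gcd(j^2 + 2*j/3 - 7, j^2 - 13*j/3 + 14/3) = j - 7/3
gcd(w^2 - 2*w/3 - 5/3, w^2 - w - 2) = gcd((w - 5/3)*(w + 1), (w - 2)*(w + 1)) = w + 1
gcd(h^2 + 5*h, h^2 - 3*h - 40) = h + 5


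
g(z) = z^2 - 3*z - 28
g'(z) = 2*z - 3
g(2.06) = -29.94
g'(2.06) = 1.12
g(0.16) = -28.45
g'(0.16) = -2.68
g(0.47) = -29.19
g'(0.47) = -2.06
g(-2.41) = -14.96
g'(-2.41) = -7.82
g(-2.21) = -16.49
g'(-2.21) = -7.42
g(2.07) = -29.93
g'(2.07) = 1.14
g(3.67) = -25.54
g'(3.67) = 4.34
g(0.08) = -28.23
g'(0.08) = -2.84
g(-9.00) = 80.00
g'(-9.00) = -21.00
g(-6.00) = 26.00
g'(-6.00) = -15.00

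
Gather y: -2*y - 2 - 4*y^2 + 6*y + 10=-4*y^2 + 4*y + 8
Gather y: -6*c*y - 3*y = y*(-6*c - 3)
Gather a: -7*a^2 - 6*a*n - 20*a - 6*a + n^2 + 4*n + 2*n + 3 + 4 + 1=-7*a^2 + a*(-6*n - 26) + n^2 + 6*n + 8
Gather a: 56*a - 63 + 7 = 56*a - 56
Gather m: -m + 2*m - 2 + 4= m + 2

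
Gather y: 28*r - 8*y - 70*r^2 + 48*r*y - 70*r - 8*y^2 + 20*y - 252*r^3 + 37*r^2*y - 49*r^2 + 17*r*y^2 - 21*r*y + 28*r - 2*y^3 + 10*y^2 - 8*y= -252*r^3 - 119*r^2 - 14*r - 2*y^3 + y^2*(17*r + 2) + y*(37*r^2 + 27*r + 4)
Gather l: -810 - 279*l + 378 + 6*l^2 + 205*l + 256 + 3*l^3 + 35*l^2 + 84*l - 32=3*l^3 + 41*l^2 + 10*l - 208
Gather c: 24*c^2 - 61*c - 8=24*c^2 - 61*c - 8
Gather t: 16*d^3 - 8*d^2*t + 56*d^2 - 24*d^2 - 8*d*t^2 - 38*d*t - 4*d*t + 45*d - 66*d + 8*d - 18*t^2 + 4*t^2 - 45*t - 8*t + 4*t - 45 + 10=16*d^3 + 32*d^2 - 13*d + t^2*(-8*d - 14) + t*(-8*d^2 - 42*d - 49) - 35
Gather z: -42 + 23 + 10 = -9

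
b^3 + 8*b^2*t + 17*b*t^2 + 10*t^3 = (b + t)*(b + 2*t)*(b + 5*t)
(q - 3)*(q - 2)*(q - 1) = q^3 - 6*q^2 + 11*q - 6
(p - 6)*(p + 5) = p^2 - p - 30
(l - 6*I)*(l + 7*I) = l^2 + I*l + 42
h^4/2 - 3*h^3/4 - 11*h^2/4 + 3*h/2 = h*(h/2 + 1)*(h - 3)*(h - 1/2)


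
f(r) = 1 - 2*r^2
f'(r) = -4*r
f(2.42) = -10.71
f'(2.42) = -9.68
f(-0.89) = -0.58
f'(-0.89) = 3.56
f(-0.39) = 0.70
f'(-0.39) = 1.56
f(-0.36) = 0.74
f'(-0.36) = 1.44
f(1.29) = -2.33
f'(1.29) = -5.16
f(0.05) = 1.00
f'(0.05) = -0.20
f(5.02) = -49.40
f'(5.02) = -20.08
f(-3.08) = -17.97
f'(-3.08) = 12.32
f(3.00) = -17.00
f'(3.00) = -12.00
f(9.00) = -161.00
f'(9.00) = -36.00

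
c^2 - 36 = (c - 6)*(c + 6)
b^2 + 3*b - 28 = (b - 4)*(b + 7)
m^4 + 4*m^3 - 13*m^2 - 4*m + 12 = (m - 2)*(m - 1)*(m + 1)*(m + 6)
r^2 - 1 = (r - 1)*(r + 1)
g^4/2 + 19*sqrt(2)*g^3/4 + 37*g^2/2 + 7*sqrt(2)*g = g*(g/2 + sqrt(2))*(g + sqrt(2)/2)*(g + 7*sqrt(2))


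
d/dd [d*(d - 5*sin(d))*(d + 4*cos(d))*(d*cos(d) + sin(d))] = -d^4*sin(d) - 4*d^3*sin(2*d) + 5*d^3*cos(d) - 5*d^3*cos(2*d) + 3*d^2*sin(d) - 25*d^2*sin(2*d)/2 - 5*d^2*cos(d) + 10*d^2*cos(2*d) - 15*d^2*cos(3*d) + 6*d^2 - 5*d*sin(d) + 4*d*sin(2*d) - 25*d*sin(3*d) + 5*d*cos(2*d) - 5*d - 5*cos(d) + 5*cos(3*d)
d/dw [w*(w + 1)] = 2*w + 1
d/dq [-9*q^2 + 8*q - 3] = 8 - 18*q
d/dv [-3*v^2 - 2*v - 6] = -6*v - 2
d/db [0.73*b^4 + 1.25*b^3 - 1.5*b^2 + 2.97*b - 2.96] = 2.92*b^3 + 3.75*b^2 - 3.0*b + 2.97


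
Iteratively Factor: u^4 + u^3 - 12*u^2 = (u + 4)*(u^3 - 3*u^2) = (u - 3)*(u + 4)*(u^2) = u*(u - 3)*(u + 4)*(u)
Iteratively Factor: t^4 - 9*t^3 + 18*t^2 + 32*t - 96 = (t - 3)*(t^3 - 6*t^2 + 32) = (t - 4)*(t - 3)*(t^2 - 2*t - 8) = (t - 4)*(t - 3)*(t + 2)*(t - 4)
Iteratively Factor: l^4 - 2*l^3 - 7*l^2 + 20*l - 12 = (l - 2)*(l^3 - 7*l + 6) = (l - 2)*(l - 1)*(l^2 + l - 6) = (l - 2)^2*(l - 1)*(l + 3)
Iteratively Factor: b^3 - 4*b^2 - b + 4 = (b + 1)*(b^2 - 5*b + 4) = (b - 4)*(b + 1)*(b - 1)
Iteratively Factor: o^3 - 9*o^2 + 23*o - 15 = (o - 1)*(o^2 - 8*o + 15) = (o - 3)*(o - 1)*(o - 5)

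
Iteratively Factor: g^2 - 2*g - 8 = (g - 4)*(g + 2)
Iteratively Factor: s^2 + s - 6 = (s + 3)*(s - 2)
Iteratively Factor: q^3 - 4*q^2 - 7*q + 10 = (q - 5)*(q^2 + q - 2) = (q - 5)*(q + 2)*(q - 1)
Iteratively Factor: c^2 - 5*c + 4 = (c - 1)*(c - 4)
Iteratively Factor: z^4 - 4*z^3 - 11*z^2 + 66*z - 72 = (z - 3)*(z^3 - z^2 - 14*z + 24) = (z - 3)*(z + 4)*(z^2 - 5*z + 6) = (z - 3)^2*(z + 4)*(z - 2)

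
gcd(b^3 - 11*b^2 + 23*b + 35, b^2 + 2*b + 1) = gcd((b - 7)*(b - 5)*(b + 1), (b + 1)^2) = b + 1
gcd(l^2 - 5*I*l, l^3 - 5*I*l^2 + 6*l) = l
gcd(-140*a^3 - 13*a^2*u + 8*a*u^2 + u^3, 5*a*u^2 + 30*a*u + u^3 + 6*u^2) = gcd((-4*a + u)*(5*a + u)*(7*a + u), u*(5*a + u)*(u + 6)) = 5*a + u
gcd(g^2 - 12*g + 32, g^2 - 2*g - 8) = g - 4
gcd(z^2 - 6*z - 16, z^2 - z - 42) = 1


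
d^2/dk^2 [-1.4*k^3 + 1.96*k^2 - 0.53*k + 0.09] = 3.92 - 8.4*k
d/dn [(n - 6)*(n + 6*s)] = 2*n + 6*s - 6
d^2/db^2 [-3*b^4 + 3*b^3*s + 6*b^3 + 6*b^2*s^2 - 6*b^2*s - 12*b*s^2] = -36*b^2 + 18*b*s + 36*b + 12*s^2 - 12*s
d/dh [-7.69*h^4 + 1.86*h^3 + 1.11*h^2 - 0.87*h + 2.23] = -30.76*h^3 + 5.58*h^2 + 2.22*h - 0.87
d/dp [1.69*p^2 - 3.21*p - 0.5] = 3.38*p - 3.21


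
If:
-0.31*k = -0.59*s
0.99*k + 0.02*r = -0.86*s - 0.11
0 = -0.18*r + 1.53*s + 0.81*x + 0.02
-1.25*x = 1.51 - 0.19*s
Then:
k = -0.00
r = -5.34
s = -0.00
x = -1.21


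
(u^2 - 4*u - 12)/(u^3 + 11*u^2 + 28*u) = (u^2 - 4*u - 12)/(u*(u^2 + 11*u + 28))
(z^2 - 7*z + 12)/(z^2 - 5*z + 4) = (z - 3)/(z - 1)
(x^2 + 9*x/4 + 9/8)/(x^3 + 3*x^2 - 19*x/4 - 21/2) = (4*x + 3)/(2*(2*x^2 + 3*x - 14))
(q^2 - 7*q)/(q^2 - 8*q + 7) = q/(q - 1)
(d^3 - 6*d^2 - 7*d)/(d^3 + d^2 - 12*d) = (d^2 - 6*d - 7)/(d^2 + d - 12)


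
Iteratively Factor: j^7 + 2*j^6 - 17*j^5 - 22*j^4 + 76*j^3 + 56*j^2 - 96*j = (j - 2)*(j^6 + 4*j^5 - 9*j^4 - 40*j^3 - 4*j^2 + 48*j) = (j - 2)*(j + 2)*(j^5 + 2*j^4 - 13*j^3 - 14*j^2 + 24*j) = (j - 2)*(j - 1)*(j + 2)*(j^4 + 3*j^3 - 10*j^2 - 24*j) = (j - 3)*(j - 2)*(j - 1)*(j + 2)*(j^3 + 6*j^2 + 8*j) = (j - 3)*(j - 2)*(j - 1)*(j + 2)*(j + 4)*(j^2 + 2*j) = j*(j - 3)*(j - 2)*(j - 1)*(j + 2)*(j + 4)*(j + 2)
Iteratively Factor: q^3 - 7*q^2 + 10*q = (q - 2)*(q^2 - 5*q) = q*(q - 2)*(q - 5)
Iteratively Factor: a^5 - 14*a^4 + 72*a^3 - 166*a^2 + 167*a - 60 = (a - 4)*(a^4 - 10*a^3 + 32*a^2 - 38*a + 15) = (a - 4)*(a - 3)*(a^3 - 7*a^2 + 11*a - 5) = (a - 4)*(a - 3)*(a - 1)*(a^2 - 6*a + 5) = (a - 4)*(a - 3)*(a - 1)^2*(a - 5)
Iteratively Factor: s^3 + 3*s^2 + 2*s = (s)*(s^2 + 3*s + 2) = s*(s + 1)*(s + 2)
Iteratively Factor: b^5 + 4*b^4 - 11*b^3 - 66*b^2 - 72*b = (b + 3)*(b^4 + b^3 - 14*b^2 - 24*b) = (b + 3)^2*(b^3 - 2*b^2 - 8*b) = b*(b + 3)^2*(b^2 - 2*b - 8) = b*(b - 4)*(b + 3)^2*(b + 2)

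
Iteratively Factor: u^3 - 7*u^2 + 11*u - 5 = (u - 1)*(u^2 - 6*u + 5) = (u - 1)^2*(u - 5)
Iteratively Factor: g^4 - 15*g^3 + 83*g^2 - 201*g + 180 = (g - 5)*(g^3 - 10*g^2 + 33*g - 36) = (g - 5)*(g - 4)*(g^2 - 6*g + 9) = (g - 5)*(g - 4)*(g - 3)*(g - 3)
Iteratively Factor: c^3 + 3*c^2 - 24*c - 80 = (c + 4)*(c^2 - c - 20) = (c - 5)*(c + 4)*(c + 4)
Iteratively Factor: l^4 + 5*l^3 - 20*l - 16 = (l + 2)*(l^3 + 3*l^2 - 6*l - 8) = (l - 2)*(l + 2)*(l^2 + 5*l + 4) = (l - 2)*(l + 2)*(l + 4)*(l + 1)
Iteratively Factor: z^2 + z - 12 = (z - 3)*(z + 4)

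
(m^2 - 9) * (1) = m^2 - 9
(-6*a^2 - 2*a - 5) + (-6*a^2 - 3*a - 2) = -12*a^2 - 5*a - 7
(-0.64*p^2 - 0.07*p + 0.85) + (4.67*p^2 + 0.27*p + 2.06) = 4.03*p^2 + 0.2*p + 2.91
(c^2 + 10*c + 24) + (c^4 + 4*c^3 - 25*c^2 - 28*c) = c^4 + 4*c^3 - 24*c^2 - 18*c + 24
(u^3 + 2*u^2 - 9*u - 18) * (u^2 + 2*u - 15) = u^5 + 4*u^4 - 20*u^3 - 66*u^2 + 99*u + 270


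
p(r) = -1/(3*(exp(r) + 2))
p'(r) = exp(r)/(3*(exp(r) + 2)^2)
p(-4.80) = -0.17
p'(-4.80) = 0.00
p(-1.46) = -0.15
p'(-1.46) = 0.02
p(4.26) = -0.00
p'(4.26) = 0.00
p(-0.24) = -0.12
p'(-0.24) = 0.03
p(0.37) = -0.10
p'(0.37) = 0.04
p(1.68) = -0.05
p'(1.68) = 0.03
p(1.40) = -0.06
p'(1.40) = 0.04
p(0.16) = -0.11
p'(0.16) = 0.04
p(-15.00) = -0.17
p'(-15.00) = 0.00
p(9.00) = 0.00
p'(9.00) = 0.00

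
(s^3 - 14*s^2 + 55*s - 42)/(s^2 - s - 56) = (-s^3 + 14*s^2 - 55*s + 42)/(-s^2 + s + 56)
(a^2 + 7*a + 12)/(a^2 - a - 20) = (a + 3)/(a - 5)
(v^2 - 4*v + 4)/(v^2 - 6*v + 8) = (v - 2)/(v - 4)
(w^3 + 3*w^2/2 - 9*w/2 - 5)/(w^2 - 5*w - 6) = (w^2 + w/2 - 5)/(w - 6)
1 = 1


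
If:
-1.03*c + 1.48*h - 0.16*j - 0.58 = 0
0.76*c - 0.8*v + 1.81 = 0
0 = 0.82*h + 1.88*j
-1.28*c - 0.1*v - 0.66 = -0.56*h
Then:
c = -0.67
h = -0.07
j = 0.03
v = 1.62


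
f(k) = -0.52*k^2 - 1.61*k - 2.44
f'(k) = -1.04*k - 1.61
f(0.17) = -2.73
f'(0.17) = -1.79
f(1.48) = -5.96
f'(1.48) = -3.15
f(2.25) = -8.70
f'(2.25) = -3.95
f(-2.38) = -1.55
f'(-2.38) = 0.87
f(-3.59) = -3.36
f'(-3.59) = 2.12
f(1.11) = -4.87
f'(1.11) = -2.76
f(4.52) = -20.34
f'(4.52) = -6.31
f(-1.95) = -1.28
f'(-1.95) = 0.42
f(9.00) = -59.05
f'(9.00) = -10.97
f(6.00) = -30.82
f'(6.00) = -7.85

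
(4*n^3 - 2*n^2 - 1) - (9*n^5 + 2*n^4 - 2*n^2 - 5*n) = -9*n^5 - 2*n^4 + 4*n^3 + 5*n - 1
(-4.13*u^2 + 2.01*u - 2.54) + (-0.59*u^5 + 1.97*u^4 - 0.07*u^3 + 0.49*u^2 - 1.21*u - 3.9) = -0.59*u^5 + 1.97*u^4 - 0.07*u^3 - 3.64*u^2 + 0.8*u - 6.44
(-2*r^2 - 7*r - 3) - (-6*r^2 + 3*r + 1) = 4*r^2 - 10*r - 4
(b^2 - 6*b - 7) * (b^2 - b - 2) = b^4 - 7*b^3 - 3*b^2 + 19*b + 14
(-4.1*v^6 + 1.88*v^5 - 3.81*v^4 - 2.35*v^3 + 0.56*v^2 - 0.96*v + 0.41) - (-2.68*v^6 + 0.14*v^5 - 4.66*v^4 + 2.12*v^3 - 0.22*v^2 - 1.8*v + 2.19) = -1.42*v^6 + 1.74*v^5 + 0.85*v^4 - 4.47*v^3 + 0.78*v^2 + 0.84*v - 1.78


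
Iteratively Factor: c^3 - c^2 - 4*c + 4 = (c + 2)*(c^2 - 3*c + 2) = (c - 1)*(c + 2)*(c - 2)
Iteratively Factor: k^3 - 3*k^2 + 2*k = (k - 2)*(k^2 - k) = k*(k - 2)*(k - 1)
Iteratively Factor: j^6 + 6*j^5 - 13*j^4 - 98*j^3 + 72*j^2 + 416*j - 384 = (j - 3)*(j^5 + 9*j^4 + 14*j^3 - 56*j^2 - 96*j + 128) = (j - 3)*(j + 4)*(j^4 + 5*j^3 - 6*j^2 - 32*j + 32) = (j - 3)*(j + 4)^2*(j^3 + j^2 - 10*j + 8) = (j - 3)*(j - 1)*(j + 4)^2*(j^2 + 2*j - 8) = (j - 3)*(j - 1)*(j + 4)^3*(j - 2)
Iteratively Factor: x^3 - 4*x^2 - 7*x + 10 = (x - 5)*(x^2 + x - 2) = (x - 5)*(x + 2)*(x - 1)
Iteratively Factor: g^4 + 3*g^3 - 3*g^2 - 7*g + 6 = (g - 1)*(g^3 + 4*g^2 + g - 6) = (g - 1)*(g + 2)*(g^2 + 2*g - 3) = (g - 1)*(g + 2)*(g + 3)*(g - 1)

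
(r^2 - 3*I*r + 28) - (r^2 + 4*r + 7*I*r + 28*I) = -4*r - 10*I*r + 28 - 28*I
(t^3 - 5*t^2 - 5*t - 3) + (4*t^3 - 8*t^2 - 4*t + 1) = 5*t^3 - 13*t^2 - 9*t - 2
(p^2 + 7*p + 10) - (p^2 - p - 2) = 8*p + 12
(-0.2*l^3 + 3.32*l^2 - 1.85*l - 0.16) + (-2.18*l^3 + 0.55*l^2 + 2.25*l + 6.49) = -2.38*l^3 + 3.87*l^2 + 0.4*l + 6.33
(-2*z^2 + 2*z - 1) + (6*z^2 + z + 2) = 4*z^2 + 3*z + 1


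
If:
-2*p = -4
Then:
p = 2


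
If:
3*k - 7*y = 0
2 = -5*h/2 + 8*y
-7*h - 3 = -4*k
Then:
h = -8/49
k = 13/28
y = 39/196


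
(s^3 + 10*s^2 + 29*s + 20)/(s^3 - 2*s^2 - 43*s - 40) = (s + 4)/(s - 8)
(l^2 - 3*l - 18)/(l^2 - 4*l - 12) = (l + 3)/(l + 2)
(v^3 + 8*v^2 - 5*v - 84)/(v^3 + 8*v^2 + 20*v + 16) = (v^2 + 4*v - 21)/(v^2 + 4*v + 4)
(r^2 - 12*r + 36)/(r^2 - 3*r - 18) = (r - 6)/(r + 3)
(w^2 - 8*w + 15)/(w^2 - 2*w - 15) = (w - 3)/(w + 3)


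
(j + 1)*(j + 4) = j^2 + 5*j + 4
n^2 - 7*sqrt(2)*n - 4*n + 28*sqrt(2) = (n - 4)*(n - 7*sqrt(2))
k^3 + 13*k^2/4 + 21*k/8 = k*(k + 3/2)*(k + 7/4)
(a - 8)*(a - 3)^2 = a^3 - 14*a^2 + 57*a - 72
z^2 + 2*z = z*(z + 2)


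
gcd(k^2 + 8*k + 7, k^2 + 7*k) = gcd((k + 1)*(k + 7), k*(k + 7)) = k + 7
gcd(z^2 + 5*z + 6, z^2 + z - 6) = z + 3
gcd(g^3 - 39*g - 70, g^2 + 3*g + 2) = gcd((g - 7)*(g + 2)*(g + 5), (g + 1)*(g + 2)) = g + 2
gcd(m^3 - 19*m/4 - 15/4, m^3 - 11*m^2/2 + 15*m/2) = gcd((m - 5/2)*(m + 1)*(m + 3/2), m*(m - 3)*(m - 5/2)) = m - 5/2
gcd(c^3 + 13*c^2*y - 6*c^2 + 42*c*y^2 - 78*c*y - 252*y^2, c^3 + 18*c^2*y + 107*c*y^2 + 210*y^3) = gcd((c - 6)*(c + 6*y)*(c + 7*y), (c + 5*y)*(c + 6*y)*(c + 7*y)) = c^2 + 13*c*y + 42*y^2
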